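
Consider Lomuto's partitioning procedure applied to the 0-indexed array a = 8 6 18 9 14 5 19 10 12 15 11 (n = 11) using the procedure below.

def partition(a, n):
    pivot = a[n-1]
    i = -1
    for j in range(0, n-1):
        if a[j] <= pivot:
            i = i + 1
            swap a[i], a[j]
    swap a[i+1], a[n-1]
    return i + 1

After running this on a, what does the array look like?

8 6 9 5 10 11 19 14 12 15 18

pivot = a[10] = 11; i = -1
j=0: a[0]=8 ≤ 11 → i=0, swap a[0],a[0] (no change) → 8 6 18 9 14 5 19 10 12 15 11
j=1: a[1]=6 ≤ 11 → i=1, swap a[1],a[1] (no change) → 8 6 18 9 14 5 19 10 12 15 11
j=2: a[2]=18 > 11 → no swap
j=3: a[3]=9 ≤ 11 → i=2, swap a[2],a[3] → 8 6 9 18 14 5 19 10 12 15 11
j=4: a[4]=14 > 11 → no swap
j=5: a[5]=5 ≤ 11 → i=3, swap a[3],a[5] → 8 6 9 5 14 18 19 10 12 15 11
j=6: a[6]=19 > 11 → no swap
j=7: a[7]=10 ≤ 11 → i=4, swap a[4],a[7] → 8 6 9 5 10 18 19 14 12 15 11
j=8: a[8]=12 > 11 → no swap
j=9: a[9]=15 > 11 → no swap
final swap a[5],a[10] → 8 6 9 5 10 11 19 14 12 15 18; return 5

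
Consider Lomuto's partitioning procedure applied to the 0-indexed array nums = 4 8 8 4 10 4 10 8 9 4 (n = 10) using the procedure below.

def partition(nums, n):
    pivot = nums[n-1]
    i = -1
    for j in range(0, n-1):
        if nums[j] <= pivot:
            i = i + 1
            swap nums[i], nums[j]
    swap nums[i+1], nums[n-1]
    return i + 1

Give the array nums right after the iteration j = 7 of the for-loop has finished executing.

pivot = nums[9] = 4; i = -1
j=0: nums[0]=4 ≤ 4 → i=0, swap nums[0],nums[0] (no change) → 4 8 8 4 10 4 10 8 9 4
j=1: nums[1]=8 > 4 → no swap
j=2: nums[2]=8 > 4 → no swap
j=3: nums[3]=4 ≤ 4 → i=1, swap nums[1],nums[3] → 4 4 8 8 10 4 10 8 9 4
j=4: nums[4]=10 > 4 → no swap
j=5: nums[5]=4 ≤ 4 → i=2, swap nums[2],nums[5] → 4 4 4 8 10 8 10 8 9 4
j=6: nums[6]=10 > 4 → no swap
j=7: nums[7]=8 > 4 → no swap
(after j=7) nums = 4 4 4 8 10 8 10 8 9 4

4 4 4 8 10 8 10 8 9 4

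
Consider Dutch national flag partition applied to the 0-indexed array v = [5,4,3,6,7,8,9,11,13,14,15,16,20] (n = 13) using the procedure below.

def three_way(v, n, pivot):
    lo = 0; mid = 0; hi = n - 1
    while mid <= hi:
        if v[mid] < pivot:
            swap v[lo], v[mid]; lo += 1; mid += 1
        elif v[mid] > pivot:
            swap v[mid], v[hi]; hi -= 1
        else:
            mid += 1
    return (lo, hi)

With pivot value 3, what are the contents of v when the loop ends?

lo=0 mid=0 hi=12
5>3: swap(0,12), hi=11 ⇒ [20,4,3,6,7,8,9,11,13,14,15,16,5]
20>3: swap(0,11), hi=10 ⇒ [16,4,3,6,7,8,9,11,13,14,15,20,5]
16>3: swap(0,10), hi=9 ⇒ [15,4,3,6,7,8,9,11,13,14,16,20,5]
15>3: swap(0,9), hi=8 ⇒ [14,4,3,6,7,8,9,11,13,15,16,20,5]
14>3: swap(0,8), hi=7 ⇒ [13,4,3,6,7,8,9,11,14,15,16,20,5]
13>3: swap(0,7), hi=6 ⇒ [11,4,3,6,7,8,9,13,14,15,16,20,5]
11>3: swap(0,6), hi=5 ⇒ [9,4,3,6,7,8,11,13,14,15,16,20,5]
9>3: swap(0,5), hi=4 ⇒ [8,4,3,6,7,9,11,13,14,15,16,20,5]
8>3: swap(0,4), hi=3 ⇒ [7,4,3,6,8,9,11,13,14,15,16,20,5]
7>3: swap(0,3), hi=2 ⇒ [6,4,3,7,8,9,11,13,14,15,16,20,5]
6>3: swap(0,2), hi=1 ⇒ [3,4,6,7,8,9,11,13,14,15,16,20,5]
3=3: mid=1
4>3: swap(1,1), hi=0 ⇒ [3,4,6,7,8,9,11,13,14,15,16,20,5]
done. lo=0 hi=0; v=[3,4,6,7,8,9,11,13,14,15,16,20,5]

[3,4,6,7,8,9,11,13,14,15,16,20,5]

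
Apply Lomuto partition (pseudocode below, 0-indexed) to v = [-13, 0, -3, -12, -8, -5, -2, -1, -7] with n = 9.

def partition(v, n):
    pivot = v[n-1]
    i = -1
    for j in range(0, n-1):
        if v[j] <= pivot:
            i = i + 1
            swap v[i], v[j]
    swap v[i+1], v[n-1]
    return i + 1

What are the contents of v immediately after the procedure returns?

[-13, -12, -8, -7, -3, -5, -2, -1, 0]

pivot=-7, i=-1
j=0: -13≤-7, i=0, swap(0,0) ⇒ [-13, 0, -3, -12, -8, -5, -2, -1, -7]
j=1: 0>-7, skip
j=2: -3>-7, skip
j=3: -12≤-7, i=1, swap(1,3) ⇒ [-13, -12, -3, 0, -8, -5, -2, -1, -7]
j=4: -8≤-7, i=2, swap(2,4) ⇒ [-13, -12, -8, 0, -3, -5, -2, -1, -7]
j=5: -5>-7, skip
j=6: -2>-7, skip
j=7: -1>-7, skip
swap(3,8) ⇒ [-13, -12, -8, -7, -3, -5, -2, -1, 0]; return 3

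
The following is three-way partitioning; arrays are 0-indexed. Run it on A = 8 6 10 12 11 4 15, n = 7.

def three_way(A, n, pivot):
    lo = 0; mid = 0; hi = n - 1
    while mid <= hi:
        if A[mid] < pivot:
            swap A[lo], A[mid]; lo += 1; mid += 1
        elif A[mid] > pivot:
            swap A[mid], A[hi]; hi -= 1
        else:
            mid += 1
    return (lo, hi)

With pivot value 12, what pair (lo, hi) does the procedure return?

(5, 5)

lo=0 mid=0 hi=6
8<12: swap(0,0), lo=1 mid=1 ⇒ 8 6 10 12 11 4 15
6<12: swap(1,1), lo=2 mid=2 ⇒ 8 6 10 12 11 4 15
10<12: swap(2,2), lo=3 mid=3 ⇒ 8 6 10 12 11 4 15
12=12: mid=4
11<12: swap(3,4), lo=4 mid=5 ⇒ 8 6 10 11 12 4 15
4<12: swap(4,5), lo=5 mid=6 ⇒ 8 6 10 11 4 12 15
15>12: swap(6,6), hi=5 ⇒ 8 6 10 11 4 12 15
done. lo=5 hi=5; A=8 6 10 11 4 12 15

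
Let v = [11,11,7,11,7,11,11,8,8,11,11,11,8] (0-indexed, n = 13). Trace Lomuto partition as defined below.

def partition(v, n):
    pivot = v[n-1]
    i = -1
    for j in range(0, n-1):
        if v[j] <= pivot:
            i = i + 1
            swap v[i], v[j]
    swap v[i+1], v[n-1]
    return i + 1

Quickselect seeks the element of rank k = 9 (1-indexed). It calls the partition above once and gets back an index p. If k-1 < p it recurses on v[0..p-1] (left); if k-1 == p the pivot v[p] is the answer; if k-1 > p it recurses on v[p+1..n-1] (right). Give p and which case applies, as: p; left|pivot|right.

4; right

pivot=8, i=-1
j=0: 11>8, skip
j=1: 11>8, skip
j=2: 7≤8, i=0, swap(0,2) ⇒ [7,11,11,11,7,11,11,8,8,11,11,11,8]
j=3: 11>8, skip
j=4: 7≤8, i=1, swap(1,4) ⇒ [7,7,11,11,11,11,11,8,8,11,11,11,8]
j=5: 11>8, skip
j=6: 11>8, skip
j=7: 8≤8, i=2, swap(2,7) ⇒ [7,7,8,11,11,11,11,11,8,11,11,11,8]
j=8: 8≤8, i=3, swap(3,8) ⇒ [7,7,8,8,11,11,11,11,11,11,11,11,8]
j=9: 11>8, skip
j=10: 11>8, skip
j=11: 11>8, skip
swap(4,12) ⇒ [7,7,8,8,8,11,11,11,11,11,11,11,11]; return 4
p = 4; k-1 = 8 > 4 ⇒ right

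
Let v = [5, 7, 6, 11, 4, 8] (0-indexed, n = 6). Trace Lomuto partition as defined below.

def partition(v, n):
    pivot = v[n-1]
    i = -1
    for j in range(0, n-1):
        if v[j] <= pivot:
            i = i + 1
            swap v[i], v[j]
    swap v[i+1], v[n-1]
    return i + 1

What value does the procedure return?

4

pivot=8, i=-1
j=0: 5≤8, i=0, swap(0,0) ⇒ [5, 7, 6, 11, 4, 8]
j=1: 7≤8, i=1, swap(1,1) ⇒ [5, 7, 6, 11, 4, 8]
j=2: 6≤8, i=2, swap(2,2) ⇒ [5, 7, 6, 11, 4, 8]
j=3: 11>8, skip
j=4: 4≤8, i=3, swap(3,4) ⇒ [5, 7, 6, 4, 11, 8]
swap(4,5) ⇒ [5, 7, 6, 4, 8, 11]; return 4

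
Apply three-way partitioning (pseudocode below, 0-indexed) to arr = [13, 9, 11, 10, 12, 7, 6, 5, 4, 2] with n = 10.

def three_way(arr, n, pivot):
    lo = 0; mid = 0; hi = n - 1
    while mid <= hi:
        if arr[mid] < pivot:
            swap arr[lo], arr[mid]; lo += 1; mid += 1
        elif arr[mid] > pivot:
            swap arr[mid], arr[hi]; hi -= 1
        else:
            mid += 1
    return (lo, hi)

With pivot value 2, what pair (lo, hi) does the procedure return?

(0, 0)

lo=0 mid=0 hi=9
13>2: swap(0,9), hi=8 ⇒ [2, 9, 11, 10, 12, 7, 6, 5, 4, 13]
2=2: mid=1
9>2: swap(1,8), hi=7 ⇒ [2, 4, 11, 10, 12, 7, 6, 5, 9, 13]
4>2: swap(1,7), hi=6 ⇒ [2, 5, 11, 10, 12, 7, 6, 4, 9, 13]
5>2: swap(1,6), hi=5 ⇒ [2, 6, 11, 10, 12, 7, 5, 4, 9, 13]
6>2: swap(1,5), hi=4 ⇒ [2, 7, 11, 10, 12, 6, 5, 4, 9, 13]
7>2: swap(1,4), hi=3 ⇒ [2, 12, 11, 10, 7, 6, 5, 4, 9, 13]
12>2: swap(1,3), hi=2 ⇒ [2, 10, 11, 12, 7, 6, 5, 4, 9, 13]
10>2: swap(1,2), hi=1 ⇒ [2, 11, 10, 12, 7, 6, 5, 4, 9, 13]
11>2: swap(1,1), hi=0 ⇒ [2, 11, 10, 12, 7, 6, 5, 4, 9, 13]
done. lo=0 hi=0; arr=[2, 11, 10, 12, 7, 6, 5, 4, 9, 13]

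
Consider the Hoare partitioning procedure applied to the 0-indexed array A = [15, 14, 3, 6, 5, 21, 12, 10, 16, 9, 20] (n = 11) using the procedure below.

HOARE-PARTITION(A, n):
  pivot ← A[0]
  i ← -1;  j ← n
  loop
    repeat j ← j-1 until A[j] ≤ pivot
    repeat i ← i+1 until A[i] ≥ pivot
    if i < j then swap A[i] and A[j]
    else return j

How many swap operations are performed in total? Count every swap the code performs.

2

pivot = A[0] = 15; i = -1, j = 11
j→9 (A[9]=9≤15), i→0 (A[0]=15≥15); i<j, swap → [9, 14, 3, 6, 5, 21, 12, 10, 16, 15, 20]
j→7 (A[7]=10≤15), i→5 (A[5]=21≥15); i<j, swap → [9, 14, 3, 6, 5, 10, 12, 21, 16, 15, 20]
j→6, i→7; i≥j, return j=6. A = [9, 14, 3, 6, 5, 10, 12, 21, 16, 15, 20]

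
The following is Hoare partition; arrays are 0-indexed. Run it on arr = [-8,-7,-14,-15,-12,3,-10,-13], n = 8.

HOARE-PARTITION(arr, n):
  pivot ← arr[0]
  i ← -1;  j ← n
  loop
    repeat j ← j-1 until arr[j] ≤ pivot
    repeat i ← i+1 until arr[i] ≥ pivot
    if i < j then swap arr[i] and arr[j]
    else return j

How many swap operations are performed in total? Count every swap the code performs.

pivot=-8
j stops at 7 (-13), i stops at 0 (-8); swap ⇒ [-13,-7,-14,-15,-12,3,-10,-8]
j stops at 6 (-10), i stops at 1 (-7); swap ⇒ [-13,-10,-14,-15,-12,3,-7,-8]
j stops at 4, i stops at 5; i≥j ⇒ return 4. arr=[-13,-10,-14,-15,-12,3,-7,-8]

2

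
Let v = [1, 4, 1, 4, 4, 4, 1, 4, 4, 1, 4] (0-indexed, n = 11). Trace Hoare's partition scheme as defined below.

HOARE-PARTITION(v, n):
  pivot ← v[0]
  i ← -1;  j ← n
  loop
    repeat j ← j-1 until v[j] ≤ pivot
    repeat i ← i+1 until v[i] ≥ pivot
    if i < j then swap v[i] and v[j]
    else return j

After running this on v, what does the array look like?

pivot = v[0] = 1; i = -1, j = 11
j→9 (v[9]=1≤1), i→0 (v[0]=1≥1); i<j, swap → [1, 4, 1, 4, 4, 4, 1, 4, 4, 1, 4]
j→6 (v[6]=1≤1), i→1 (v[1]=4≥1); i<j, swap → [1, 1, 1, 4, 4, 4, 4, 4, 4, 1, 4]
j→2, i→2; i≥j, return j=2. v = [1, 1, 1, 4, 4, 4, 4, 4, 4, 1, 4]

[1, 1, 1, 4, 4, 4, 4, 4, 4, 1, 4]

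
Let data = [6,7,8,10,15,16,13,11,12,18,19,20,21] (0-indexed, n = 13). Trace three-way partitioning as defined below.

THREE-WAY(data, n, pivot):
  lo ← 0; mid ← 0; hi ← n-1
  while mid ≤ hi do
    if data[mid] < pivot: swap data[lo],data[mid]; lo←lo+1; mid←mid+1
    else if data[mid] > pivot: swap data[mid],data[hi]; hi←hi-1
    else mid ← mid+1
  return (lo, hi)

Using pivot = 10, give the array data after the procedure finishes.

[6,7,8,10,16,13,11,12,18,19,20,21,15]

lo=0 mid=0 hi=12
6<10: swap(0,0), lo=1 mid=1 ⇒ [6,7,8,10,15,16,13,11,12,18,19,20,21]
7<10: swap(1,1), lo=2 mid=2 ⇒ [6,7,8,10,15,16,13,11,12,18,19,20,21]
8<10: swap(2,2), lo=3 mid=3 ⇒ [6,7,8,10,15,16,13,11,12,18,19,20,21]
10=10: mid=4
15>10: swap(4,12), hi=11 ⇒ [6,7,8,10,21,16,13,11,12,18,19,20,15]
21>10: swap(4,11), hi=10 ⇒ [6,7,8,10,20,16,13,11,12,18,19,21,15]
20>10: swap(4,10), hi=9 ⇒ [6,7,8,10,19,16,13,11,12,18,20,21,15]
19>10: swap(4,9), hi=8 ⇒ [6,7,8,10,18,16,13,11,12,19,20,21,15]
18>10: swap(4,8), hi=7 ⇒ [6,7,8,10,12,16,13,11,18,19,20,21,15]
12>10: swap(4,7), hi=6 ⇒ [6,7,8,10,11,16,13,12,18,19,20,21,15]
11>10: swap(4,6), hi=5 ⇒ [6,7,8,10,13,16,11,12,18,19,20,21,15]
13>10: swap(4,5), hi=4 ⇒ [6,7,8,10,16,13,11,12,18,19,20,21,15]
16>10: swap(4,4), hi=3 ⇒ [6,7,8,10,16,13,11,12,18,19,20,21,15]
done. lo=3 hi=3; data=[6,7,8,10,16,13,11,12,18,19,20,21,15]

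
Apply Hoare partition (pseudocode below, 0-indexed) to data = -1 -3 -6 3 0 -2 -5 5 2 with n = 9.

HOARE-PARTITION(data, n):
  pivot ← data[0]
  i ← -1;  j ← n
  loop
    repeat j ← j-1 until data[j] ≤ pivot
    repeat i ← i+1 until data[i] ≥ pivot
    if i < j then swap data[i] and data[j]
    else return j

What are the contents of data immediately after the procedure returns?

pivot=-1
j stops at 6 (-5), i stops at 0 (-1); swap ⇒ -5 -3 -6 3 0 -2 -1 5 2
j stops at 5 (-2), i stops at 3 (3); swap ⇒ -5 -3 -6 -2 0 3 -1 5 2
j stops at 3, i stops at 4; i≥j ⇒ return 3. data=-5 -3 -6 -2 0 3 -1 5 2

-5 -3 -6 -2 0 3 -1 5 2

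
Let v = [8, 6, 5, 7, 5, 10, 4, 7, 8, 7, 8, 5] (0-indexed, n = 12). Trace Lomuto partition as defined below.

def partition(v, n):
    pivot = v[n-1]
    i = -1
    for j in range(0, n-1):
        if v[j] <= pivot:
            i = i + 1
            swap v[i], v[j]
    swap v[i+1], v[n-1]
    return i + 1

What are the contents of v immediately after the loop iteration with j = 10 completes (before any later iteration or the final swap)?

pivot = v[11] = 5; i = -1
j=0: v[0]=8 > 5 → no swap
j=1: v[1]=6 > 5 → no swap
j=2: v[2]=5 ≤ 5 → i=0, swap v[0],v[2] → [5, 6, 8, 7, 5, 10, 4, 7, 8, 7, 8, 5]
j=3: v[3]=7 > 5 → no swap
j=4: v[4]=5 ≤ 5 → i=1, swap v[1],v[4] → [5, 5, 8, 7, 6, 10, 4, 7, 8, 7, 8, 5]
j=5: v[5]=10 > 5 → no swap
j=6: v[6]=4 ≤ 5 → i=2, swap v[2],v[6] → [5, 5, 4, 7, 6, 10, 8, 7, 8, 7, 8, 5]
j=7: v[7]=7 > 5 → no swap
j=8: v[8]=8 > 5 → no swap
j=9: v[9]=7 > 5 → no swap
j=10: v[10]=8 > 5 → no swap
(after j=10) v = [5, 5, 4, 7, 6, 10, 8, 7, 8, 7, 8, 5]

[5, 5, 4, 7, 6, 10, 8, 7, 8, 7, 8, 5]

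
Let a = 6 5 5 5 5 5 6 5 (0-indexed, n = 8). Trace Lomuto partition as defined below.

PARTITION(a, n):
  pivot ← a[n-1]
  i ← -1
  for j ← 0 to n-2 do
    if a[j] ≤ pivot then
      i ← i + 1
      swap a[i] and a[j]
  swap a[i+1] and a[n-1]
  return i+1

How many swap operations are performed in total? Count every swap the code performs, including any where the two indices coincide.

pivot = a[7] = 5; i = -1
j=0: a[0]=6 > 5 → no swap
j=1: a[1]=5 ≤ 5 → i=0, swap a[0],a[1] → 5 6 5 5 5 5 6 5
j=2: a[2]=5 ≤ 5 → i=1, swap a[1],a[2] → 5 5 6 5 5 5 6 5
j=3: a[3]=5 ≤ 5 → i=2, swap a[2],a[3] → 5 5 5 6 5 5 6 5
j=4: a[4]=5 ≤ 5 → i=3, swap a[3],a[4] → 5 5 5 5 6 5 6 5
j=5: a[5]=5 ≤ 5 → i=4, swap a[4],a[5] → 5 5 5 5 5 6 6 5
j=6: a[6]=6 > 5 → no swap
final swap a[5],a[7] → 5 5 5 5 5 5 6 6; return 5

6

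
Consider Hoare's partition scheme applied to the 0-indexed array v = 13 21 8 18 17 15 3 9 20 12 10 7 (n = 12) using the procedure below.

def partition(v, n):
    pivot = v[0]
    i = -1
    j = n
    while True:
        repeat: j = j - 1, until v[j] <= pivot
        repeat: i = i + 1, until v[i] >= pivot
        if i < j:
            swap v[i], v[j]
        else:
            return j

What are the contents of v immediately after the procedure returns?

7 10 8 12 9 3 15 17 20 18 21 13

pivot = v[0] = 13; i = -1, j = 12
j→11 (v[11]=7≤13), i→0 (v[0]=13≥13); i<j, swap → 7 21 8 18 17 15 3 9 20 12 10 13
j→10 (v[10]=10≤13), i→1 (v[1]=21≥13); i<j, swap → 7 10 8 18 17 15 3 9 20 12 21 13
j→9 (v[9]=12≤13), i→3 (v[3]=18≥13); i<j, swap → 7 10 8 12 17 15 3 9 20 18 21 13
j→7 (v[7]=9≤13), i→4 (v[4]=17≥13); i<j, swap → 7 10 8 12 9 15 3 17 20 18 21 13
j→6 (v[6]=3≤13), i→5 (v[5]=15≥13); i<j, swap → 7 10 8 12 9 3 15 17 20 18 21 13
j→5, i→6; i≥j, return j=5. v = 7 10 8 12 9 3 15 17 20 18 21 13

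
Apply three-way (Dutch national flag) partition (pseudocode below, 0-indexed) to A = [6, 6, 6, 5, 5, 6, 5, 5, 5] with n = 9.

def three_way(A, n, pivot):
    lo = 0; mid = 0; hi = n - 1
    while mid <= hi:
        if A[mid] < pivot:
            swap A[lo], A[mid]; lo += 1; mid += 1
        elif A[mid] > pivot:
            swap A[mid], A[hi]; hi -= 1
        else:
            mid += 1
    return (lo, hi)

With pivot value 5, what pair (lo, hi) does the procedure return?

pivot = 5; lo=0, mid=0, hi=8
A[mid]=6>5: swap A[0],A[8]; hi=7 → [5, 6, 6, 5, 5, 6, 5, 5, 6]
A[mid]=5=5: mid=1
A[mid]=6>5: swap A[1],A[7]; hi=6 → [5, 5, 6, 5, 5, 6, 5, 6, 6]
A[mid]=5=5: mid=2
A[mid]=6>5: swap A[2],A[6]; hi=5 → [5, 5, 5, 5, 5, 6, 6, 6, 6]
A[mid]=5=5: mid=3
A[mid]=5=5: mid=4
A[mid]=5=5: mid=5
A[mid]=6>5: swap A[5],A[5]; hi=4 → [5, 5, 5, 5, 5, 6, 6, 6, 6]
end: lo=0, hi=4; A = [5, 5, 5, 5, 5, 6, 6, 6, 6]

(0, 4)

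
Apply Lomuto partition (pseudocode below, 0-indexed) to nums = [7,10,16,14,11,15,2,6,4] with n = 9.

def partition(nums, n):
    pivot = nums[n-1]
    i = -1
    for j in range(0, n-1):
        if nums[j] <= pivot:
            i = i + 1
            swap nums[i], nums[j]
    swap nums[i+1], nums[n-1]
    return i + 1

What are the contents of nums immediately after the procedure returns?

pivot=4, i=-1
j=0: 7>4, skip
j=1: 10>4, skip
j=2: 16>4, skip
j=3: 14>4, skip
j=4: 11>4, skip
j=5: 15>4, skip
j=6: 2≤4, i=0, swap(0,6) ⇒ [2,10,16,14,11,15,7,6,4]
j=7: 6>4, skip
swap(1,8) ⇒ [2,4,16,14,11,15,7,6,10]; return 1

[2,4,16,14,11,15,7,6,10]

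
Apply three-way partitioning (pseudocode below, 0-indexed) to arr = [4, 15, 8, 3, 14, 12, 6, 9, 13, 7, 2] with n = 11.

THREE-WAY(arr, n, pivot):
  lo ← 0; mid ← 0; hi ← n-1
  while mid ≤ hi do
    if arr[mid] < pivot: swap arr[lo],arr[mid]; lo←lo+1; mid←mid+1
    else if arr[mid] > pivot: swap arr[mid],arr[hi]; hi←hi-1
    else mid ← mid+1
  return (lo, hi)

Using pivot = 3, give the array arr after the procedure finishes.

lo=0 mid=0 hi=10
4>3: swap(0,10), hi=9 ⇒ [2, 15, 8, 3, 14, 12, 6, 9, 13, 7, 4]
2<3: swap(0,0), lo=1 mid=1 ⇒ [2, 15, 8, 3, 14, 12, 6, 9, 13, 7, 4]
15>3: swap(1,9), hi=8 ⇒ [2, 7, 8, 3, 14, 12, 6, 9, 13, 15, 4]
7>3: swap(1,8), hi=7 ⇒ [2, 13, 8, 3, 14, 12, 6, 9, 7, 15, 4]
13>3: swap(1,7), hi=6 ⇒ [2, 9, 8, 3, 14, 12, 6, 13, 7, 15, 4]
9>3: swap(1,6), hi=5 ⇒ [2, 6, 8, 3, 14, 12, 9, 13, 7, 15, 4]
6>3: swap(1,5), hi=4 ⇒ [2, 12, 8, 3, 14, 6, 9, 13, 7, 15, 4]
12>3: swap(1,4), hi=3 ⇒ [2, 14, 8, 3, 12, 6, 9, 13, 7, 15, 4]
14>3: swap(1,3), hi=2 ⇒ [2, 3, 8, 14, 12, 6, 9, 13, 7, 15, 4]
3=3: mid=2
8>3: swap(2,2), hi=1 ⇒ [2, 3, 8, 14, 12, 6, 9, 13, 7, 15, 4]
done. lo=1 hi=1; arr=[2, 3, 8, 14, 12, 6, 9, 13, 7, 15, 4]

[2, 3, 8, 14, 12, 6, 9, 13, 7, 15, 4]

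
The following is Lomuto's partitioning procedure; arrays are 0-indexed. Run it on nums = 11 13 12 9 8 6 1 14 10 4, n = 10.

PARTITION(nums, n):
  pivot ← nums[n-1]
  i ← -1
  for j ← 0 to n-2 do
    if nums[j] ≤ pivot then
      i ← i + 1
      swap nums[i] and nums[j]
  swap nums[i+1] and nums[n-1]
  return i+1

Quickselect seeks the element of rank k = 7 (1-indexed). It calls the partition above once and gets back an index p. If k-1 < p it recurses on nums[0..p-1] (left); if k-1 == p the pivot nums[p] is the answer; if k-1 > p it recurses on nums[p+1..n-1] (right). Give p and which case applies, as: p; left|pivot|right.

pivot=4, i=-1
j=0: 11>4, skip
j=1: 13>4, skip
j=2: 12>4, skip
j=3: 9>4, skip
j=4: 8>4, skip
j=5: 6>4, skip
j=6: 1≤4, i=0, swap(0,6) ⇒ 1 13 12 9 8 6 11 14 10 4
j=7: 14>4, skip
j=8: 10>4, skip
swap(1,9) ⇒ 1 4 12 9 8 6 11 14 10 13; return 1
p = 1; k-1 = 6 > 1 ⇒ right

1; right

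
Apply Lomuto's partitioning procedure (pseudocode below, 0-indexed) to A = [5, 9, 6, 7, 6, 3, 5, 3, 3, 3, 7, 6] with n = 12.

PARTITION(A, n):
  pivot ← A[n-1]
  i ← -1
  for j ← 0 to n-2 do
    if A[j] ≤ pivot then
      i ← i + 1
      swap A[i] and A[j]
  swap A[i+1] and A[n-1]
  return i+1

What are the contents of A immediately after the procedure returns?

pivot = A[11] = 6; i = -1
j=0: A[0]=5 ≤ 6 → i=0, swap A[0],A[0] (no change) → [5, 9, 6, 7, 6, 3, 5, 3, 3, 3, 7, 6]
j=1: A[1]=9 > 6 → no swap
j=2: A[2]=6 ≤ 6 → i=1, swap A[1],A[2] → [5, 6, 9, 7, 6, 3, 5, 3, 3, 3, 7, 6]
j=3: A[3]=7 > 6 → no swap
j=4: A[4]=6 ≤ 6 → i=2, swap A[2],A[4] → [5, 6, 6, 7, 9, 3, 5, 3, 3, 3, 7, 6]
j=5: A[5]=3 ≤ 6 → i=3, swap A[3],A[5] → [5, 6, 6, 3, 9, 7, 5, 3, 3, 3, 7, 6]
j=6: A[6]=5 ≤ 6 → i=4, swap A[4],A[6] → [5, 6, 6, 3, 5, 7, 9, 3, 3, 3, 7, 6]
j=7: A[7]=3 ≤ 6 → i=5, swap A[5],A[7] → [5, 6, 6, 3, 5, 3, 9, 7, 3, 3, 7, 6]
j=8: A[8]=3 ≤ 6 → i=6, swap A[6],A[8] → [5, 6, 6, 3, 5, 3, 3, 7, 9, 3, 7, 6]
j=9: A[9]=3 ≤ 6 → i=7, swap A[7],A[9] → [5, 6, 6, 3, 5, 3, 3, 3, 9, 7, 7, 6]
j=10: A[10]=7 > 6 → no swap
final swap A[8],A[11] → [5, 6, 6, 3, 5, 3, 3, 3, 6, 7, 7, 9]; return 8

[5, 6, 6, 3, 5, 3, 3, 3, 6, 7, 7, 9]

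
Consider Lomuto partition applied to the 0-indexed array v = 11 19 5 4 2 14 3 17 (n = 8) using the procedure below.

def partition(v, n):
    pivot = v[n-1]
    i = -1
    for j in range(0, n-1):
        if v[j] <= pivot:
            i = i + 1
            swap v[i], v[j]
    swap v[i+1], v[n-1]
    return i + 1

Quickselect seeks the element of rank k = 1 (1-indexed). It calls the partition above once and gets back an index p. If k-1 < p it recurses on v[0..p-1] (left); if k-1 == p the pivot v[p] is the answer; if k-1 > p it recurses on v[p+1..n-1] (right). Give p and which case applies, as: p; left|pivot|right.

pivot=17, i=-1
j=0: 11≤17, i=0, swap(0,0) ⇒ 11 19 5 4 2 14 3 17
j=1: 19>17, skip
j=2: 5≤17, i=1, swap(1,2) ⇒ 11 5 19 4 2 14 3 17
j=3: 4≤17, i=2, swap(2,3) ⇒ 11 5 4 19 2 14 3 17
j=4: 2≤17, i=3, swap(3,4) ⇒ 11 5 4 2 19 14 3 17
j=5: 14≤17, i=4, swap(4,5) ⇒ 11 5 4 2 14 19 3 17
j=6: 3≤17, i=5, swap(5,6) ⇒ 11 5 4 2 14 3 19 17
swap(6,7) ⇒ 11 5 4 2 14 3 17 19; return 6
p = 6; k-1 = 0 < 6 ⇒ left

6; left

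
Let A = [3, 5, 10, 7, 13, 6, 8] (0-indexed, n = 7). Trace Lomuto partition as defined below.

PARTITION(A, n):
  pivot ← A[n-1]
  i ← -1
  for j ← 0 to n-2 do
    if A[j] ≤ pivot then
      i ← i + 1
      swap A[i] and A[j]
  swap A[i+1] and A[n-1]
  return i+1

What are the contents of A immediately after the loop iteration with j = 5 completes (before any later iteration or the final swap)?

[3, 5, 7, 6, 13, 10, 8]

pivot=8, i=-1
j=0: 3≤8, i=0, swap(0,0) ⇒ [3, 5, 10, 7, 13, 6, 8]
j=1: 5≤8, i=1, swap(1,1) ⇒ [3, 5, 10, 7, 13, 6, 8]
j=2: 10>8, skip
j=3: 7≤8, i=2, swap(2,3) ⇒ [3, 5, 7, 10, 13, 6, 8]
j=4: 13>8, skip
j=5: 6≤8, i=3, swap(3,5) ⇒ [3, 5, 7, 6, 13, 10, 8]
(after j=5) A = [3, 5, 7, 6, 13, 10, 8]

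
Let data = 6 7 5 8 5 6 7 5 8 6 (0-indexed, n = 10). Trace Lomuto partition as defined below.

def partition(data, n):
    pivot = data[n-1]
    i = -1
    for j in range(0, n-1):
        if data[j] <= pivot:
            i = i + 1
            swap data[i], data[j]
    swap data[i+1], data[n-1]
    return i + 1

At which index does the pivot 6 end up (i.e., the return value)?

pivot=6, i=-1
j=0: 6≤6, i=0, swap(0,0) ⇒ 6 7 5 8 5 6 7 5 8 6
j=1: 7>6, skip
j=2: 5≤6, i=1, swap(1,2) ⇒ 6 5 7 8 5 6 7 5 8 6
j=3: 8>6, skip
j=4: 5≤6, i=2, swap(2,4) ⇒ 6 5 5 8 7 6 7 5 8 6
j=5: 6≤6, i=3, swap(3,5) ⇒ 6 5 5 6 7 8 7 5 8 6
j=6: 7>6, skip
j=7: 5≤6, i=4, swap(4,7) ⇒ 6 5 5 6 5 8 7 7 8 6
j=8: 8>6, skip
swap(5,9) ⇒ 6 5 5 6 5 6 7 7 8 8; return 5

5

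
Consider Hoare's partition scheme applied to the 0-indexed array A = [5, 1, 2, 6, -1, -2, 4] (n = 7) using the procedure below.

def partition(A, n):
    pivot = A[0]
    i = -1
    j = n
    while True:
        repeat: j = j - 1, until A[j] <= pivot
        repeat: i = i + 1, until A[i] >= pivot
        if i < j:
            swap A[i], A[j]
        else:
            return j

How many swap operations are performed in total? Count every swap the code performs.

2

pivot = A[0] = 5; i = -1, j = 7
j→6 (A[6]=4≤5), i→0 (A[0]=5≥5); i<j, swap → [4, 1, 2, 6, -1, -2, 5]
j→5 (A[5]=-2≤5), i→3 (A[3]=6≥5); i<j, swap → [4, 1, 2, -2, -1, 6, 5]
j→4, i→5; i≥j, return j=4. A = [4, 1, 2, -2, -1, 6, 5]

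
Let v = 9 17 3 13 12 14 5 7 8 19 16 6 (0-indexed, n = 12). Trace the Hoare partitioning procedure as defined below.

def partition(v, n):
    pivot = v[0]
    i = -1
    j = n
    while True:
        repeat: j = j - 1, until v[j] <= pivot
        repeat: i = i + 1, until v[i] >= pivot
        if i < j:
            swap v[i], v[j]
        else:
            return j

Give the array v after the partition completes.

6 8 3 7 5 14 12 13 17 19 16 9

pivot = v[0] = 9; i = -1, j = 12
j→11 (v[11]=6≤9), i→0 (v[0]=9≥9); i<j, swap → 6 17 3 13 12 14 5 7 8 19 16 9
j→8 (v[8]=8≤9), i→1 (v[1]=17≥9); i<j, swap → 6 8 3 13 12 14 5 7 17 19 16 9
j→7 (v[7]=7≤9), i→3 (v[3]=13≥9); i<j, swap → 6 8 3 7 12 14 5 13 17 19 16 9
j→6 (v[6]=5≤9), i→4 (v[4]=12≥9); i<j, swap → 6 8 3 7 5 14 12 13 17 19 16 9
j→4, i→5; i≥j, return j=4. v = 6 8 3 7 5 14 12 13 17 19 16 9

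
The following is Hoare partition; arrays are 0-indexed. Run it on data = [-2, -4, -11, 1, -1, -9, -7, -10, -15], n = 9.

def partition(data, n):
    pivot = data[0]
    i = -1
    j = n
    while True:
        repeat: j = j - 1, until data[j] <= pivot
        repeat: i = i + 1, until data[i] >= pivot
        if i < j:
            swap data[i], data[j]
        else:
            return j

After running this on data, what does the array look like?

[-15, -4, -11, -10, -7, -9, -1, 1, -2]

pivot = data[0] = -2; i = -1, j = 9
j→8 (data[8]=-15≤-2), i→0 (data[0]=-2≥-2); i<j, swap → [-15, -4, -11, 1, -1, -9, -7, -10, -2]
j→7 (data[7]=-10≤-2), i→3 (data[3]=1≥-2); i<j, swap → [-15, -4, -11, -10, -1, -9, -7, 1, -2]
j→6 (data[6]=-7≤-2), i→4 (data[4]=-1≥-2); i<j, swap → [-15, -4, -11, -10, -7, -9, -1, 1, -2]
j→5, i→6; i≥j, return j=5. data = [-15, -4, -11, -10, -7, -9, -1, 1, -2]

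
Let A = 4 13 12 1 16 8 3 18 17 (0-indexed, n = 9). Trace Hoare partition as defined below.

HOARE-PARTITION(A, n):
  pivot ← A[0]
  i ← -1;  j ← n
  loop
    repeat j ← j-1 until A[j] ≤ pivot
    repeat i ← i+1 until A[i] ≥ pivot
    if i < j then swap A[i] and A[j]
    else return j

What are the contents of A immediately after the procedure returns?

pivot = A[0] = 4; i = -1, j = 9
j→6 (A[6]=3≤4), i→0 (A[0]=4≥4); i<j, swap → 3 13 12 1 16 8 4 18 17
j→3 (A[3]=1≤4), i→1 (A[1]=13≥4); i<j, swap → 3 1 12 13 16 8 4 18 17
j→1, i→2; i≥j, return j=1. A = 3 1 12 13 16 8 4 18 17

3 1 12 13 16 8 4 18 17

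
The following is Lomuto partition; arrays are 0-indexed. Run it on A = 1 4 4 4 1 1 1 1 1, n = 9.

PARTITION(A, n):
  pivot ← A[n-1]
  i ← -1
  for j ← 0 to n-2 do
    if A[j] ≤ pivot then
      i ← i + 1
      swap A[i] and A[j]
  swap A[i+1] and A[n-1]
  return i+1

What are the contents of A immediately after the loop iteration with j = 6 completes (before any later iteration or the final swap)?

pivot=1, i=-1
j=0: 1≤1, i=0, swap(0,0) ⇒ 1 4 4 4 1 1 1 1 1
j=1: 4>1, skip
j=2: 4>1, skip
j=3: 4>1, skip
j=4: 1≤1, i=1, swap(1,4) ⇒ 1 1 4 4 4 1 1 1 1
j=5: 1≤1, i=2, swap(2,5) ⇒ 1 1 1 4 4 4 1 1 1
j=6: 1≤1, i=3, swap(3,6) ⇒ 1 1 1 1 4 4 4 1 1
(after j=6) A = 1 1 1 1 4 4 4 1 1

1 1 1 1 4 4 4 1 1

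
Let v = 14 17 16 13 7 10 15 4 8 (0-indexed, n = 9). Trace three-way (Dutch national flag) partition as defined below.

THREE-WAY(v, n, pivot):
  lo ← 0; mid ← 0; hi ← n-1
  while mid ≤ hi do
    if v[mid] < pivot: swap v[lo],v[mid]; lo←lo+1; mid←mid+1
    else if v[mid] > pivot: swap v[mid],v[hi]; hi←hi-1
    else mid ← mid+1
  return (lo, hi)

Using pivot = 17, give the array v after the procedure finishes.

14 16 13 7 10 15 4 8 17

lo=0 mid=0 hi=8
14<17: swap(0,0), lo=1 mid=1 ⇒ 14 17 16 13 7 10 15 4 8
17=17: mid=2
16<17: swap(1,2), lo=2 mid=3 ⇒ 14 16 17 13 7 10 15 4 8
13<17: swap(2,3), lo=3 mid=4 ⇒ 14 16 13 17 7 10 15 4 8
7<17: swap(3,4), lo=4 mid=5 ⇒ 14 16 13 7 17 10 15 4 8
10<17: swap(4,5), lo=5 mid=6 ⇒ 14 16 13 7 10 17 15 4 8
15<17: swap(5,6), lo=6 mid=7 ⇒ 14 16 13 7 10 15 17 4 8
4<17: swap(6,7), lo=7 mid=8 ⇒ 14 16 13 7 10 15 4 17 8
8<17: swap(7,8), lo=8 mid=9 ⇒ 14 16 13 7 10 15 4 8 17
done. lo=8 hi=8; v=14 16 13 7 10 15 4 8 17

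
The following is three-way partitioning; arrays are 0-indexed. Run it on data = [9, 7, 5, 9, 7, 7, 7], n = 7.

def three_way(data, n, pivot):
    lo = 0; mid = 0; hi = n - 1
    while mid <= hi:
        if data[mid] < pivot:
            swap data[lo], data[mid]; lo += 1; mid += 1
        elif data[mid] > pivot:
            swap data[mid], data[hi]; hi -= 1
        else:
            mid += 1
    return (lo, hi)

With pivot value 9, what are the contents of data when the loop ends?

pivot = 9; lo=0, mid=0, hi=6
data[mid]=9=9: mid=1
data[mid]=7<9: swap data[0],data[1]; lo=1,mid=2 → [7, 9, 5, 9, 7, 7, 7]
data[mid]=5<9: swap data[1],data[2]; lo=2,mid=3 → [7, 5, 9, 9, 7, 7, 7]
data[mid]=9=9: mid=4
data[mid]=7<9: swap data[2],data[4]; lo=3,mid=5 → [7, 5, 7, 9, 9, 7, 7]
data[mid]=7<9: swap data[3],data[5]; lo=4,mid=6 → [7, 5, 7, 7, 9, 9, 7]
data[mid]=7<9: swap data[4],data[6]; lo=5,mid=7 → [7, 5, 7, 7, 7, 9, 9]
end: lo=5, hi=6; data = [7, 5, 7, 7, 7, 9, 9]

[7, 5, 7, 7, 7, 9, 9]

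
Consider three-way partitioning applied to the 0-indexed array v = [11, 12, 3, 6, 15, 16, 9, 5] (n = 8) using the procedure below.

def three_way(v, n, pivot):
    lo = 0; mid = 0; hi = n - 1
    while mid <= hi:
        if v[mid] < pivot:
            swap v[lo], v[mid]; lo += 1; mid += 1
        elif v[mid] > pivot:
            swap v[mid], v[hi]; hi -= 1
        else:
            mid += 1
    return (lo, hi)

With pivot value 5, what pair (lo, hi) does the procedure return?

(1, 1)

pivot = 5; lo=0, mid=0, hi=7
v[mid]=11>5: swap v[0],v[7]; hi=6 → [5, 12, 3, 6, 15, 16, 9, 11]
v[mid]=5=5: mid=1
v[mid]=12>5: swap v[1],v[6]; hi=5 → [5, 9, 3, 6, 15, 16, 12, 11]
v[mid]=9>5: swap v[1],v[5]; hi=4 → [5, 16, 3, 6, 15, 9, 12, 11]
v[mid]=16>5: swap v[1],v[4]; hi=3 → [5, 15, 3, 6, 16, 9, 12, 11]
v[mid]=15>5: swap v[1],v[3]; hi=2 → [5, 6, 3, 15, 16, 9, 12, 11]
v[mid]=6>5: swap v[1],v[2]; hi=1 → [5, 3, 6, 15, 16, 9, 12, 11]
v[mid]=3<5: swap v[0],v[1]; lo=1,mid=2 → [3, 5, 6, 15, 16, 9, 12, 11]
end: lo=1, hi=1; v = [3, 5, 6, 15, 16, 9, 12, 11]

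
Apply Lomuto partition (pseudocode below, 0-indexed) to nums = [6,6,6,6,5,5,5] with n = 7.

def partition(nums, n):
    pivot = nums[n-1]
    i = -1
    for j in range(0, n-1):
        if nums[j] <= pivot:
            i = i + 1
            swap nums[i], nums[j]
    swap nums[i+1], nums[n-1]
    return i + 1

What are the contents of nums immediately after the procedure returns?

[5,5,5,6,6,6,6]

pivot=5, i=-1
j=0: 6>5, skip
j=1: 6>5, skip
j=2: 6>5, skip
j=3: 6>5, skip
j=4: 5≤5, i=0, swap(0,4) ⇒ [5,6,6,6,6,5,5]
j=5: 5≤5, i=1, swap(1,5) ⇒ [5,5,6,6,6,6,5]
swap(2,6) ⇒ [5,5,5,6,6,6,6]; return 2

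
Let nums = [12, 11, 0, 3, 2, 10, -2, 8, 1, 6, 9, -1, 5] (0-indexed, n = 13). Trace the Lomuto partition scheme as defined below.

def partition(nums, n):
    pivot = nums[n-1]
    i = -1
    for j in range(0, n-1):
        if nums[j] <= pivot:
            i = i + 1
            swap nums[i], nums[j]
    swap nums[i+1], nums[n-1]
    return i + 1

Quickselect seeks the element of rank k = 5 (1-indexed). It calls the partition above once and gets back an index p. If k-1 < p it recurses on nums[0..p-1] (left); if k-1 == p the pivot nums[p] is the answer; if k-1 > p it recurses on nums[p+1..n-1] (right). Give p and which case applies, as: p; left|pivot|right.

6; left

pivot=5, i=-1
j=0: 12>5, skip
j=1: 11>5, skip
j=2: 0≤5, i=0, swap(0,2) ⇒ [0, 11, 12, 3, 2, 10, -2, 8, 1, 6, 9, -1, 5]
j=3: 3≤5, i=1, swap(1,3) ⇒ [0, 3, 12, 11, 2, 10, -2, 8, 1, 6, 9, -1, 5]
j=4: 2≤5, i=2, swap(2,4) ⇒ [0, 3, 2, 11, 12, 10, -2, 8, 1, 6, 9, -1, 5]
j=5: 10>5, skip
j=6: -2≤5, i=3, swap(3,6) ⇒ [0, 3, 2, -2, 12, 10, 11, 8, 1, 6, 9, -1, 5]
j=7: 8>5, skip
j=8: 1≤5, i=4, swap(4,8) ⇒ [0, 3, 2, -2, 1, 10, 11, 8, 12, 6, 9, -1, 5]
j=9: 6>5, skip
j=10: 9>5, skip
j=11: -1≤5, i=5, swap(5,11) ⇒ [0, 3, 2, -2, 1, -1, 11, 8, 12, 6, 9, 10, 5]
swap(6,12) ⇒ [0, 3, 2, -2, 1, -1, 5, 8, 12, 6, 9, 10, 11]; return 6
p = 6; k-1 = 4 < 6 ⇒ left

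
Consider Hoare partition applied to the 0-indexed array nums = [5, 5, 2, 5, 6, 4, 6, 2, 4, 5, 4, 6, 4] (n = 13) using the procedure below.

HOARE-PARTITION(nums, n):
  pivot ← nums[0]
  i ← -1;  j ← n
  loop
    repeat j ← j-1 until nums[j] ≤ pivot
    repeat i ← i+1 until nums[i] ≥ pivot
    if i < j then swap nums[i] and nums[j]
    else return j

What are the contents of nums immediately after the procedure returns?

[4, 4, 2, 5, 4, 4, 2, 6, 6, 5, 5, 6, 5]

pivot = nums[0] = 5; i = -1, j = 13
j→12 (nums[12]=4≤5), i→0 (nums[0]=5≥5); i<j, swap → [4, 5, 2, 5, 6, 4, 6, 2, 4, 5, 4, 6, 5]
j→10 (nums[10]=4≤5), i→1 (nums[1]=5≥5); i<j, swap → [4, 4, 2, 5, 6, 4, 6, 2, 4, 5, 5, 6, 5]
j→9 (nums[9]=5≤5), i→3 (nums[3]=5≥5); i<j, swap → [4, 4, 2, 5, 6, 4, 6, 2, 4, 5, 5, 6, 5]
j→8 (nums[8]=4≤5), i→4 (nums[4]=6≥5); i<j, swap → [4, 4, 2, 5, 4, 4, 6, 2, 6, 5, 5, 6, 5]
j→7 (nums[7]=2≤5), i→6 (nums[6]=6≥5); i<j, swap → [4, 4, 2, 5, 4, 4, 2, 6, 6, 5, 5, 6, 5]
j→6, i→7; i≥j, return j=6. nums = [4, 4, 2, 5, 4, 4, 2, 6, 6, 5, 5, 6, 5]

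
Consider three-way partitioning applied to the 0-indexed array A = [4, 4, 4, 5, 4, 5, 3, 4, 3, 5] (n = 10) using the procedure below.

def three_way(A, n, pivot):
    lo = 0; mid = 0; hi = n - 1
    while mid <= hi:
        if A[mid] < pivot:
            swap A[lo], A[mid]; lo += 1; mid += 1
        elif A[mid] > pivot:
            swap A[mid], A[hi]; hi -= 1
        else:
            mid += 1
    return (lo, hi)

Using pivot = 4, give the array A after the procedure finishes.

lo=0 mid=0 hi=9
4=4: mid=1
4=4: mid=2
4=4: mid=3
5>4: swap(3,9), hi=8 ⇒ [4, 4, 4, 5, 4, 5, 3, 4, 3, 5]
5>4: swap(3,8), hi=7 ⇒ [4, 4, 4, 3, 4, 5, 3, 4, 5, 5]
3<4: swap(0,3), lo=1 mid=4 ⇒ [3, 4, 4, 4, 4, 5, 3, 4, 5, 5]
4=4: mid=5
5>4: swap(5,7), hi=6 ⇒ [3, 4, 4, 4, 4, 4, 3, 5, 5, 5]
4=4: mid=6
3<4: swap(1,6), lo=2 mid=7 ⇒ [3, 3, 4, 4, 4, 4, 4, 5, 5, 5]
done. lo=2 hi=6; A=[3, 3, 4, 4, 4, 4, 4, 5, 5, 5]

[3, 3, 4, 4, 4, 4, 4, 5, 5, 5]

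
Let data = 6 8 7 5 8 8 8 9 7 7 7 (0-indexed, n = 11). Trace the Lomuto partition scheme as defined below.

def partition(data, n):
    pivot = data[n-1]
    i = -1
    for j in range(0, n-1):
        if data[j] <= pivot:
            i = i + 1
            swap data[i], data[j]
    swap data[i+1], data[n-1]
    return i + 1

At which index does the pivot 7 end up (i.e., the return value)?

pivot = data[10] = 7; i = -1
j=0: data[0]=6 ≤ 7 → i=0, swap data[0],data[0] (no change) → 6 8 7 5 8 8 8 9 7 7 7
j=1: data[1]=8 > 7 → no swap
j=2: data[2]=7 ≤ 7 → i=1, swap data[1],data[2] → 6 7 8 5 8 8 8 9 7 7 7
j=3: data[3]=5 ≤ 7 → i=2, swap data[2],data[3] → 6 7 5 8 8 8 8 9 7 7 7
j=4: data[4]=8 > 7 → no swap
j=5: data[5]=8 > 7 → no swap
j=6: data[6]=8 > 7 → no swap
j=7: data[7]=9 > 7 → no swap
j=8: data[8]=7 ≤ 7 → i=3, swap data[3],data[8] → 6 7 5 7 8 8 8 9 8 7 7
j=9: data[9]=7 ≤ 7 → i=4, swap data[4],data[9] → 6 7 5 7 7 8 8 9 8 8 7
final swap data[5],data[10] → 6 7 5 7 7 7 8 9 8 8 8; return 5

5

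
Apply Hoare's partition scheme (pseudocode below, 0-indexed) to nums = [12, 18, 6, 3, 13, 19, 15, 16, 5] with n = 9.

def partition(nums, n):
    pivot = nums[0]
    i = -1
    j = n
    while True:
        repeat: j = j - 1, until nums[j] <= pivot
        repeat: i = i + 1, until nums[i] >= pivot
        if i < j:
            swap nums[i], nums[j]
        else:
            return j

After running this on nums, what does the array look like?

[5, 3, 6, 18, 13, 19, 15, 16, 12]

pivot=12
j stops at 8 (5), i stops at 0 (12); swap ⇒ [5, 18, 6, 3, 13, 19, 15, 16, 12]
j stops at 3 (3), i stops at 1 (18); swap ⇒ [5, 3, 6, 18, 13, 19, 15, 16, 12]
j stops at 2, i stops at 3; i≥j ⇒ return 2. nums=[5, 3, 6, 18, 13, 19, 15, 16, 12]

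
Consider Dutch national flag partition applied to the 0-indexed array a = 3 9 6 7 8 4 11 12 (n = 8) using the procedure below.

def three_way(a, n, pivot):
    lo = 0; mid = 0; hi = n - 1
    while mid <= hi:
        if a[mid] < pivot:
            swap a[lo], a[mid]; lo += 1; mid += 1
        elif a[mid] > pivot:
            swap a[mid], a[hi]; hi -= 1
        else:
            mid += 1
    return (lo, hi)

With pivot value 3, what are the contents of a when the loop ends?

lo=0 mid=0 hi=7
3=3: mid=1
9>3: swap(1,7), hi=6 ⇒ 3 12 6 7 8 4 11 9
12>3: swap(1,6), hi=5 ⇒ 3 11 6 7 8 4 12 9
11>3: swap(1,5), hi=4 ⇒ 3 4 6 7 8 11 12 9
4>3: swap(1,4), hi=3 ⇒ 3 8 6 7 4 11 12 9
8>3: swap(1,3), hi=2 ⇒ 3 7 6 8 4 11 12 9
7>3: swap(1,2), hi=1 ⇒ 3 6 7 8 4 11 12 9
6>3: swap(1,1), hi=0 ⇒ 3 6 7 8 4 11 12 9
done. lo=0 hi=0; a=3 6 7 8 4 11 12 9

3 6 7 8 4 11 12 9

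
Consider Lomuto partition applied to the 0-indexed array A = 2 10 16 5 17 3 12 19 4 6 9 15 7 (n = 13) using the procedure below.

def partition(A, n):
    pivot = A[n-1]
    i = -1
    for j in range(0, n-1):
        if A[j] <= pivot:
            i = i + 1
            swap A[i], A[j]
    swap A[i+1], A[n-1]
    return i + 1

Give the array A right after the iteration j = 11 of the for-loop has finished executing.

pivot=7, i=-1
j=0: 2≤7, i=0, swap(0,0) ⇒ 2 10 16 5 17 3 12 19 4 6 9 15 7
j=1: 10>7, skip
j=2: 16>7, skip
j=3: 5≤7, i=1, swap(1,3) ⇒ 2 5 16 10 17 3 12 19 4 6 9 15 7
j=4: 17>7, skip
j=5: 3≤7, i=2, swap(2,5) ⇒ 2 5 3 10 17 16 12 19 4 6 9 15 7
j=6: 12>7, skip
j=7: 19>7, skip
j=8: 4≤7, i=3, swap(3,8) ⇒ 2 5 3 4 17 16 12 19 10 6 9 15 7
j=9: 6≤7, i=4, swap(4,9) ⇒ 2 5 3 4 6 16 12 19 10 17 9 15 7
j=10: 9>7, skip
j=11: 15>7, skip
(after j=11) A = 2 5 3 4 6 16 12 19 10 17 9 15 7

2 5 3 4 6 16 12 19 10 17 9 15 7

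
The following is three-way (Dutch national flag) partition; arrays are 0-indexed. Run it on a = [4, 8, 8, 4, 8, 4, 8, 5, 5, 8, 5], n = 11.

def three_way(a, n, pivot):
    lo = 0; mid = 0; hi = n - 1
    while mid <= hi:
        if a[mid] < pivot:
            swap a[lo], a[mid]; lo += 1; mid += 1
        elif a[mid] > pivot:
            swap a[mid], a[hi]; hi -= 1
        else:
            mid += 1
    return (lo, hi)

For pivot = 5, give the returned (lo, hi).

pivot = 5; lo=0, mid=0, hi=10
a[mid]=4<5: swap a[0],a[0]; lo=1,mid=1 → [4, 8, 8, 4, 8, 4, 8, 5, 5, 8, 5]
a[mid]=8>5: swap a[1],a[10]; hi=9 → [4, 5, 8, 4, 8, 4, 8, 5, 5, 8, 8]
a[mid]=5=5: mid=2
a[mid]=8>5: swap a[2],a[9]; hi=8 → [4, 5, 8, 4, 8, 4, 8, 5, 5, 8, 8]
a[mid]=8>5: swap a[2],a[8]; hi=7 → [4, 5, 5, 4, 8, 4, 8, 5, 8, 8, 8]
a[mid]=5=5: mid=3
a[mid]=4<5: swap a[1],a[3]; lo=2,mid=4 → [4, 4, 5, 5, 8, 4, 8, 5, 8, 8, 8]
a[mid]=8>5: swap a[4],a[7]; hi=6 → [4, 4, 5, 5, 5, 4, 8, 8, 8, 8, 8]
a[mid]=5=5: mid=5
a[mid]=4<5: swap a[2],a[5]; lo=3,mid=6 → [4, 4, 4, 5, 5, 5, 8, 8, 8, 8, 8]
a[mid]=8>5: swap a[6],a[6]; hi=5 → [4, 4, 4, 5, 5, 5, 8, 8, 8, 8, 8]
end: lo=3, hi=5; a = [4, 4, 4, 5, 5, 5, 8, 8, 8, 8, 8]

(3, 5)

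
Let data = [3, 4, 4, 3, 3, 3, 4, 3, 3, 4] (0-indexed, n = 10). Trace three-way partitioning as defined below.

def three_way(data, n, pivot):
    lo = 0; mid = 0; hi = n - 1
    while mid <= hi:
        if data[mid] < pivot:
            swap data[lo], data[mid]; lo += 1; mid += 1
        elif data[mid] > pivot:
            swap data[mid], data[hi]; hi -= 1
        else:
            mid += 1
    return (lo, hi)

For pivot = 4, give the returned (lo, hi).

pivot = 4; lo=0, mid=0, hi=9
data[mid]=3<4: swap data[0],data[0]; lo=1,mid=1 → [3, 4, 4, 3, 3, 3, 4, 3, 3, 4]
data[mid]=4=4: mid=2
data[mid]=4=4: mid=3
data[mid]=3<4: swap data[1],data[3]; lo=2,mid=4 → [3, 3, 4, 4, 3, 3, 4, 3, 3, 4]
data[mid]=3<4: swap data[2],data[4]; lo=3,mid=5 → [3, 3, 3, 4, 4, 3, 4, 3, 3, 4]
data[mid]=3<4: swap data[3],data[5]; lo=4,mid=6 → [3, 3, 3, 3, 4, 4, 4, 3, 3, 4]
data[mid]=4=4: mid=7
data[mid]=3<4: swap data[4],data[7]; lo=5,mid=8 → [3, 3, 3, 3, 3, 4, 4, 4, 3, 4]
data[mid]=3<4: swap data[5],data[8]; lo=6,mid=9 → [3, 3, 3, 3, 3, 3, 4, 4, 4, 4]
data[mid]=4=4: mid=10
end: lo=6, hi=9; data = [3, 3, 3, 3, 3, 3, 4, 4, 4, 4]

(6, 9)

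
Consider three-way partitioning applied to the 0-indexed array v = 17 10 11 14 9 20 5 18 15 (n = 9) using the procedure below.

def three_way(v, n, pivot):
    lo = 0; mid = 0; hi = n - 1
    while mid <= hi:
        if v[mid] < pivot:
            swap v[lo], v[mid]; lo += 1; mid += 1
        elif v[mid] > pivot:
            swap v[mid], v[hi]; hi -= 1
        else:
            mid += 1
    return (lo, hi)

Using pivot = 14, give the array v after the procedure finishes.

pivot = 14; lo=0, mid=0, hi=8
v[mid]=17>14: swap v[0],v[8]; hi=7 → 15 10 11 14 9 20 5 18 17
v[mid]=15>14: swap v[0],v[7]; hi=6 → 18 10 11 14 9 20 5 15 17
v[mid]=18>14: swap v[0],v[6]; hi=5 → 5 10 11 14 9 20 18 15 17
v[mid]=5<14: swap v[0],v[0]; lo=1,mid=1 → 5 10 11 14 9 20 18 15 17
v[mid]=10<14: swap v[1],v[1]; lo=2,mid=2 → 5 10 11 14 9 20 18 15 17
v[mid]=11<14: swap v[2],v[2]; lo=3,mid=3 → 5 10 11 14 9 20 18 15 17
v[mid]=14=14: mid=4
v[mid]=9<14: swap v[3],v[4]; lo=4,mid=5 → 5 10 11 9 14 20 18 15 17
v[mid]=20>14: swap v[5],v[5]; hi=4 → 5 10 11 9 14 20 18 15 17
end: lo=4, hi=4; v = 5 10 11 9 14 20 18 15 17

5 10 11 9 14 20 18 15 17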